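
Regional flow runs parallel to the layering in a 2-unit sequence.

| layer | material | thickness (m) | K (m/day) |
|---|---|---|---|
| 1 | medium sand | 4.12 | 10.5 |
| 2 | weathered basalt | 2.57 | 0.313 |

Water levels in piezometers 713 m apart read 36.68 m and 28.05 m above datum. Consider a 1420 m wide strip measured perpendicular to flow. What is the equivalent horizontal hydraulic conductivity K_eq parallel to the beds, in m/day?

6.59

Flow is parallel to layering, so each bed carries its own Darcy discharge and the transmissivities add.
Σ(K_i·b_i) = 10.5×4.12 + 0.313×2.57 = 44.06 m²/day.
Total thickness b = 6.690 m, so K_eq = Σ(K_i·b_i)/b = 6.587 m/day.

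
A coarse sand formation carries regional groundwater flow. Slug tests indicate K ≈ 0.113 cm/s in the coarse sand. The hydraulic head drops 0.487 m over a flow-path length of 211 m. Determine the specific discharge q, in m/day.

0.225

Convert K: 0.113 cm/s × 864 = 97.63 m/day.
Hydraulic gradient i = Δh / L = 0.487 / 211 = 0.002308.
Specific discharge q = K · i = 97.63 × 0.002308 = 0.2253 m/day.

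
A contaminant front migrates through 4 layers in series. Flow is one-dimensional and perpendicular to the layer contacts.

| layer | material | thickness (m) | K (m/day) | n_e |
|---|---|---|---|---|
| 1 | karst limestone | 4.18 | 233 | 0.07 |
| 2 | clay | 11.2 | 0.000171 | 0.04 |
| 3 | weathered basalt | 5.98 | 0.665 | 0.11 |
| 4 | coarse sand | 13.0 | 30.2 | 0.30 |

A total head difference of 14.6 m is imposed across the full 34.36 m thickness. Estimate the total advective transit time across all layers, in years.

With flow normal to the layers, continuity requires the same specific discharge q through every layer.
Σ(b_i/K_i) = 4.18/233 + 11.2/0.000171 + 5.98/0.665 + 13.0/30.2 = 65507 d.
q = Δh / Σ(b_i/K_i) = 14.6 / 65507 = 0.0002229 m/day.
In each layer the seepage velocity is v_i = q/n_i, so the layer transit time is t_i = b_i·n_i / q:
  layer 1 (karst limestone): t_1 = 4.18 × 0.07 / 0.0002229 = 1313 d
  layer 2 (clay): t_2 = 11.2 × 0.04 / 0.0002229 = 2010 d
  layer 3 (weathered basalt): t_3 = 5.98 × 0.11 / 0.0002229 = 2951 d
  layer 4 (coarse sand): t_4 = 13.0 × 0.30 / 0.0002229 = 17498 d
Total t = Σ t_i = 23773 days = 65.09 years.

65.1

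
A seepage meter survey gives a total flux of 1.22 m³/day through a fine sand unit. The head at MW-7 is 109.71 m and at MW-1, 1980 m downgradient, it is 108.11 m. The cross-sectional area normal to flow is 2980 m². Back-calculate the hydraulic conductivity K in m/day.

0.507

Hydraulic gradient i = (109.71 − 108.11) / 1980 = 1.6 / 1980 = 0.0008081.
From Q = K·A·i, K = Q / (A·i) = 1.22 / (2980 × 0.0008081) = 0.5066 m/day.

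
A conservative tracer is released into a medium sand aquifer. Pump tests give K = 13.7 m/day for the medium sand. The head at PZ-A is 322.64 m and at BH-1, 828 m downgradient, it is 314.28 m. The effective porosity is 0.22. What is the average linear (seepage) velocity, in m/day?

Hydraulic gradient i = (322.64 − 314.28) / 828 = 8.36 / 828 = 0.01010.
Darcy flux q = K · i = 13.70 × 0.01010 = 0.1383 m/day.
Seepage velocity v = q / n_e = 0.1383 / 0.22 = 0.6287 m/day.

0.629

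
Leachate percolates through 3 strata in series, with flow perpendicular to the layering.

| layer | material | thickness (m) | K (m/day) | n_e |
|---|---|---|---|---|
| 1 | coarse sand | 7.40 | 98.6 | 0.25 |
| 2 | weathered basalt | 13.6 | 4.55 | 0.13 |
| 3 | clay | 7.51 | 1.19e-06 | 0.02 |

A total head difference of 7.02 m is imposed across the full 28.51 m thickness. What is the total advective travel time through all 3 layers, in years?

9270

With flow normal to the layers, continuity requires the same specific discharge q through every layer.
Σ(b_i/K_i) = 7.40/98.6 + 13.6/4.55 + 7.51/1.19e-06 = 6.311e+06 d.
q = Δh / Σ(b_i/K_i) = 7.02 / 6.311e+06 = 1.112e-06 m/day.
In each layer the seepage velocity is v_i = q/n_i, so the layer transit time is t_i = b_i·n_i / q:
  layer 1 (coarse sand): t_1 = 7.40 × 0.25 / 1.112e-06 = 1.663e+06 d
  layer 2 (weathered basalt): t_2 = 13.6 × 0.13 / 1.112e-06 = 1.589e+06 d
  layer 3 (clay): t_3 = 7.51 × 0.02 / 1.112e-06 = 1.350e+05 d
Total t = Σ t_i = 3.388e+06 days = 9275 years.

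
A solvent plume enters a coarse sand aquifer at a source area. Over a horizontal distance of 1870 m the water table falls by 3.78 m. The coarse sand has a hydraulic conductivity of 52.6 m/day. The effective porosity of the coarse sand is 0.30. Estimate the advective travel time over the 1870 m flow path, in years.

14.4

Hydraulic gradient i = Δh / L = 3.78 / 1870 = 0.002021.
Darcy flux q = K · i = 52.60 × 0.002021 = 0.1063 m/day.
Seepage velocity v = q / n_e = 0.1063 / 0.30 = 0.3544 m/day.
Travel time t = L / v = 1870 / 0.3544 = 5276 days = 14.45 years.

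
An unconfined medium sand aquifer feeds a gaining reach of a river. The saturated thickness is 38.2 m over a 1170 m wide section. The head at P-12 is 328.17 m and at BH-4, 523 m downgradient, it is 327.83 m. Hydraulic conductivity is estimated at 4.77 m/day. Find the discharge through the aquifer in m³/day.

139

Cross-sectional area A = 1170 × 38.2 = 44694 m².
Hydraulic gradient i = (328.17 − 327.83) / 523 = 0.34 / 523 = 0.0006501.
Darcy's law: Q = K · A · i = 4.770 × 44694 × 0.0006501 = 138.6 m³/day.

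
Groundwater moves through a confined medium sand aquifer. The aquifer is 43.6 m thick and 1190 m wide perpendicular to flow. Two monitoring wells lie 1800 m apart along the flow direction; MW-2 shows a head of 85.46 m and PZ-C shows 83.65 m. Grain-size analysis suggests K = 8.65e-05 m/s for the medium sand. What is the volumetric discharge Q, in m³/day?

390

Convert K: 8.65e-05 m/s × 86400 = 7.474 m/day.
Cross-sectional area A = 1190 × 43.6 = 51884 m².
Hydraulic gradient i = (85.46 − 83.65) / 1800 = 1.81 / 1800 = 0.001006.
Darcy's law: Q = K · A · i = 7.474 × 51884 × 0.001006 = 389.9 m³/day.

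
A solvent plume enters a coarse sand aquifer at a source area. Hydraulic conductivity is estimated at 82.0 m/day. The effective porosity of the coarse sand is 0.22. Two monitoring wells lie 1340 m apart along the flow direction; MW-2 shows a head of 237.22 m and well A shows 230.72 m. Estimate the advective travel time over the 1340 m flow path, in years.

Hydraulic gradient i = (237.22 − 230.72) / 1340 = 6.5 / 1340 = 0.004851.
Darcy flux q = K · i = 82.00 × 0.004851 = 0.3978 m/day.
Seepage velocity v = q / n_e = 0.3978 / 0.22 = 1.808 m/day.
Travel time t = L / v = 1340 / 1.808 = 741.1 days = 2.029 years.

2.03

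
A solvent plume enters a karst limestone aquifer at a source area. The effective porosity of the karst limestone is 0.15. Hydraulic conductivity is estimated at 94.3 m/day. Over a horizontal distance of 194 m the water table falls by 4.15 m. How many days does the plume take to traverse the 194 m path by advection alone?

Hydraulic gradient i = Δh / L = 4.15 / 194 = 0.02139.
Darcy flux q = K · i = 94.30 × 0.02139 = 2.017 m/day.
Seepage velocity v = q / n_e = 2.017 / 0.15 = 13.45 m/day.
Travel time t = L / v = 194 / 13.45 = 14.43 days.

14.4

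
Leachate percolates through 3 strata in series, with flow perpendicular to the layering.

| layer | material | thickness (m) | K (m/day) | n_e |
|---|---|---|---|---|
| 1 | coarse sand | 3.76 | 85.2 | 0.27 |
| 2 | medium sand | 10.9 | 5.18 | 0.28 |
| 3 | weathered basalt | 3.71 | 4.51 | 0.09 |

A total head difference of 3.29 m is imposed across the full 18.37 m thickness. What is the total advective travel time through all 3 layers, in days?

3.97

With flow normal to the layers, continuity requires the same specific discharge q through every layer.
Σ(b_i/K_i) = 3.76/85.2 + 10.9/5.18 + 3.71/4.51 = 2.971 d.
q = Δh / Σ(b_i/K_i) = 3.29 / 2.971 = 1.107 m/day.
In each layer the seepage velocity is v_i = q/n_i, so the layer transit time is t_i = b_i·n_i / q:
  layer 1 (coarse sand): t_1 = 3.76 × 0.27 / 1.107 = 0.9168 d
  layer 2 (medium sand): t_2 = 10.9 × 0.28 / 1.107 = 2.756 d
  layer 3 (weathered basalt): t_3 = 3.71 × 0.09 / 1.107 = 0.3015 d
Total t = Σ t_i = 3.974 days.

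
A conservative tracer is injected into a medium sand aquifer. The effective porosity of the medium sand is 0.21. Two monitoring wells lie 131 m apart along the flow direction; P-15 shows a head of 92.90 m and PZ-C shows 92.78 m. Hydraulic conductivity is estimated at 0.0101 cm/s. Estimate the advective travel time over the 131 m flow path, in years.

Convert K: 0.0101 cm/s × 864 = 8.726 m/day.
Hydraulic gradient i = (92.90 − 92.78) / 131 = 0.12 / 131 = 0.0009160.
Darcy flux q = K · i = 8.726 × 0.0009160 = 0.007994 m/day.
Seepage velocity v = q / n_e = 0.007994 / 0.21 = 0.03806 m/day.
Travel time t = L / v = 131 / 0.03806 = 3441 days = 9.422 years.

9.42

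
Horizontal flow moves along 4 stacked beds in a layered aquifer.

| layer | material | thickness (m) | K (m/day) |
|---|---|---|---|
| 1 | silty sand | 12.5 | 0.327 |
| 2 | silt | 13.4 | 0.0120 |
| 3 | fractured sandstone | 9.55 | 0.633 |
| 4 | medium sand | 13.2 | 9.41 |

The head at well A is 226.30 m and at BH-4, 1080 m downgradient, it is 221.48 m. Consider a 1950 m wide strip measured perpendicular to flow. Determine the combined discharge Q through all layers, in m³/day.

1170

Flow is parallel to layering, so each bed carries its own Darcy discharge and the transmissivities add.
Σ(K_i·b_i) = 0.327×12.5 + 0.0120×13.4 + 0.633×9.55 + 9.41×13.2 = 134.5 m²/day.
Hydraulic gradient i = (226.30 − 221.48) / 1080 = 4.82 / 1080 = 0.004463.
Q = Σ(K_i·b_i) · W · i = 134.5 × 1950 × 0.004463 = 1171 m³/day.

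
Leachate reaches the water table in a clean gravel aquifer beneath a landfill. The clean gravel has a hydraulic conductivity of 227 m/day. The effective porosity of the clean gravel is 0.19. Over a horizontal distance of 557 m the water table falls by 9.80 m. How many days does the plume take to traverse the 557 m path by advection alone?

26.5

Hydraulic gradient i = Δh / L = 9.80 / 557 = 0.01759.
Darcy flux q = K · i = 227.0 × 0.01759 = 3.994 m/day.
Seepage velocity v = q / n_e = 3.994 / 0.19 = 21.02 m/day.
Travel time t = L / v = 557 / 21.02 = 26.50 days.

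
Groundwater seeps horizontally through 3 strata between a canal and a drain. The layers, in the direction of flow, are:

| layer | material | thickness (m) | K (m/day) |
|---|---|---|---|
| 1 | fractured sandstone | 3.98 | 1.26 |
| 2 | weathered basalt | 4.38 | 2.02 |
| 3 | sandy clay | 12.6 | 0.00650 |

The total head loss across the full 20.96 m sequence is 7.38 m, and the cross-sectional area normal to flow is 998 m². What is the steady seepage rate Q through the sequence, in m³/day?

Flow is perpendicular to layering, so the layers act in series and the equivalent K is the thickness-weighted harmonic mean.
Total thickness L = 3.98 + 4.38 + 12.6 = 20.96 m.
Σ(b_i/K_i) = 3.98/1.26 + 4.38/2.02 + 12.6/0.00650 = 1944 d.
K_eq = L / Σ(b_i/K_i) = 20.96 / 1944 = 0.01078 m/day.
Q = K_eq · A · (Δh/L) = 0.01078 × 998 × (7.38/20.96) = 3.789 m³/day.

3.79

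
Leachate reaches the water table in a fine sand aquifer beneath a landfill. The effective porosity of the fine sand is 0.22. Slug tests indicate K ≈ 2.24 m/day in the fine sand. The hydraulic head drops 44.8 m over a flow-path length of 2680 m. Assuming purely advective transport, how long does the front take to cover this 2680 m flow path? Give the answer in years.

43.1

Hydraulic gradient i = Δh / L = 44.8 / 2680 = 0.01672.
Darcy flux q = K · i = 2.240 × 0.01672 = 0.03744 m/day.
Seepage velocity v = q / n_e = 0.03744 / 0.22 = 0.1702 m/day.
Travel time t = L / v = 2680 / 0.1702 = 15746 days = 43.11 years.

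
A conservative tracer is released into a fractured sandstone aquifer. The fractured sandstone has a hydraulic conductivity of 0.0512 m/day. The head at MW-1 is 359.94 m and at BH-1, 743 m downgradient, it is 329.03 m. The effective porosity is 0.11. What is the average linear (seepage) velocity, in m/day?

Hydraulic gradient i = (359.94 − 329.03) / 743 = 30.91 / 743 = 0.04160.
Darcy flux q = K · i = 0.05120 × 0.04160 = 0.002130 m/day.
Seepage velocity v = q / n_e = 0.002130 / 0.11 = 0.01936 m/day.

0.0194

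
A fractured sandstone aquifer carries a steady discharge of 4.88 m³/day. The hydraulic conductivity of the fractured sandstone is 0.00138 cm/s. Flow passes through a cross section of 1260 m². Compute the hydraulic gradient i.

0.00325

Convert K: 0.00138 cm/s × 864 = 1.192 m/day.
From Q = K·A·i, i = Q / (K·A) = 4.88 / (1.192 × 1260) = 0.003248.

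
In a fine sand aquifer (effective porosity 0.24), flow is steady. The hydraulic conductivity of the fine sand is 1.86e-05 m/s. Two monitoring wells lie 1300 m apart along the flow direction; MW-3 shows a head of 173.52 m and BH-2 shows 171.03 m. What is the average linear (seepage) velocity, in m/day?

Convert K: 1.86e-05 m/s × 86400 = 1.607 m/day.
Hydraulic gradient i = (173.52 − 171.03) / 1300 = 2.49 / 1300 = 0.001915.
Darcy flux q = K · i = 1.607 × 0.001915 = 0.003078 m/day.
Seepage velocity v = q / n_e = 0.003078 / 0.24 = 0.01283 m/day.

0.0128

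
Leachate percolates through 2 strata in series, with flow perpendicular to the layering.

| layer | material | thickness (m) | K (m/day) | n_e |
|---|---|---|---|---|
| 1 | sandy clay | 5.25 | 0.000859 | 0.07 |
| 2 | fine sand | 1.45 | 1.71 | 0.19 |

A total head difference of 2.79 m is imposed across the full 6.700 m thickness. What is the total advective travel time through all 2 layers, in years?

3.86

With flow normal to the layers, continuity requires the same specific discharge q through every layer.
Σ(b_i/K_i) = 5.25/0.000859 + 1.45/1.71 = 6113 d.
q = Δh / Σ(b_i/K_i) = 2.79 / 6113 = 0.0004564 m/day.
In each layer the seepage velocity is v_i = q/n_i, so the layer transit time is t_i = b_i·n_i / q:
  layer 1 (sandy clay): t_1 = 5.25 × 0.07 / 0.0004564 = 805.2 d
  layer 2 (fine sand): t_2 = 1.45 × 0.19 / 0.0004564 = 603.6 d
Total t = Σ t_i = 1409 days = 3.857 years.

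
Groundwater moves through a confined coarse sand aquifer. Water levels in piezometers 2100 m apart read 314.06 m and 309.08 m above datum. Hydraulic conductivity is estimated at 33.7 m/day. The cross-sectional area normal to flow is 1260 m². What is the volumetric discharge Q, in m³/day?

101

Hydraulic gradient i = (314.06 − 309.08) / 2100 = 4.98 / 2100 = 0.002371.
Darcy's law: Q = K · A · i = 33.70 × 1260 × 0.002371 = 100.7 m³/day.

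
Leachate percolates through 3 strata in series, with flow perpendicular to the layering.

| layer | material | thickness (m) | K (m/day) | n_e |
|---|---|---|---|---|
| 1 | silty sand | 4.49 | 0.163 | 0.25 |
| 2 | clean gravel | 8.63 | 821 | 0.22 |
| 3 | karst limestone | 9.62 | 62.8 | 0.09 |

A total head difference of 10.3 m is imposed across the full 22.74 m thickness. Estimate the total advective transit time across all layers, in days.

10.5

With flow normal to the layers, continuity requires the same specific discharge q through every layer.
Σ(b_i/K_i) = 4.49/0.163 + 8.63/821 + 9.62/62.8 = 27.71 d.
q = Δh / Σ(b_i/K_i) = 10.3 / 27.71 = 0.3717 m/day.
In each layer the seepage velocity is v_i = q/n_i, so the layer transit time is t_i = b_i·n_i / q:
  layer 1 (silty sand): t_1 = 4.49 × 0.25 / 0.3717 = 3.020 d
  layer 2 (clean gravel): t_2 = 8.63 × 0.22 / 0.3717 = 5.108 d
  layer 3 (karst limestone): t_3 = 9.62 × 0.09 / 0.3717 = 2.329 d
Total t = Σ t_i = 10.46 days.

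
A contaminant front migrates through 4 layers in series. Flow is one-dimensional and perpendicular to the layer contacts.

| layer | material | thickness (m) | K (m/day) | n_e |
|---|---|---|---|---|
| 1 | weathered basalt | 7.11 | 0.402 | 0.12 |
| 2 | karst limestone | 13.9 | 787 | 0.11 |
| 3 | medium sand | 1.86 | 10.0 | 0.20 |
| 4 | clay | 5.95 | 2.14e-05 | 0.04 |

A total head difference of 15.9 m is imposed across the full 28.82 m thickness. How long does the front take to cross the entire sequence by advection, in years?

143

With flow normal to the layers, continuity requires the same specific discharge q through every layer.
Σ(b_i/K_i) = 7.11/0.402 + 13.9/787 + 1.86/10.0 + 5.95/2.14e-05 = 2.781e+05 d.
q = Δh / Σ(b_i/K_i) = 15.9 / 2.781e+05 = 5.718e-05 m/day.
In each layer the seepage velocity is v_i = q/n_i, so the layer transit time is t_i = b_i·n_i / q:
  layer 1 (weathered basalt): t_1 = 7.11 × 0.12 / 5.718e-05 = 14921 d
  layer 2 (karst limestone): t_2 = 13.9 × 0.11 / 5.718e-05 = 26739 d
  layer 3 (medium sand): t_3 = 1.86 × 0.20 / 5.718e-05 = 6505 d
  layer 4 (clay): t_4 = 5.95 × 0.04 / 5.718e-05 = 4162 d
Total t = Σ t_i = 52327 days = 143.3 years.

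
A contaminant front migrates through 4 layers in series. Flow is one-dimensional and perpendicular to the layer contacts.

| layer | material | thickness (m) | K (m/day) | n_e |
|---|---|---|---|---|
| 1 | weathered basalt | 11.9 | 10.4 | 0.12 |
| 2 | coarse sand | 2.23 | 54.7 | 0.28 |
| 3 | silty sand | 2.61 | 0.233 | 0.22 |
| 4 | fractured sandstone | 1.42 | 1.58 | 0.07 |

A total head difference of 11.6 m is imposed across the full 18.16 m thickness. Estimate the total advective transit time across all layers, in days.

3.12

With flow normal to the layers, continuity requires the same specific discharge q through every layer.
Σ(b_i/K_i) = 11.9/10.4 + 2.23/54.7 + 2.61/0.233 + 1.42/1.58 = 13.29 d.
q = Δh / Σ(b_i/K_i) = 11.6 / 13.29 = 0.8731 m/day.
In each layer the seepage velocity is v_i = q/n_i, so the layer transit time is t_i = b_i·n_i / q:
  layer 1 (weathered basalt): t_1 = 11.9 × 0.12 / 0.8731 = 1.635 d
  layer 2 (coarse sand): t_2 = 2.23 × 0.28 / 0.8731 = 0.7151 d
  layer 3 (silty sand): t_3 = 2.61 × 0.22 / 0.8731 = 0.6576 d
  layer 4 (fractured sandstone): t_4 = 1.42 × 0.07 / 0.8731 = 0.1138 d
Total t = Σ t_i = 3.122 days.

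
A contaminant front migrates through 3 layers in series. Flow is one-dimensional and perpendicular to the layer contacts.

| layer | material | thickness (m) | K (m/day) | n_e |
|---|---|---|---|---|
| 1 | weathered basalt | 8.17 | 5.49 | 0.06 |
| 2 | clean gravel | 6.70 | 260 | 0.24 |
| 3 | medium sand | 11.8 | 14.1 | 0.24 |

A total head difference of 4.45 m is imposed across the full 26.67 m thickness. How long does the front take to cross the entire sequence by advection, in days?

2.60

With flow normal to the layers, continuity requires the same specific discharge q through every layer.
Σ(b_i/K_i) = 8.17/5.49 + 6.70/260 + 11.8/14.1 = 2.351 d.
q = Δh / Σ(b_i/K_i) = 4.45 / 2.351 = 1.893 m/day.
In each layer the seepage velocity is v_i = q/n_i, so the layer transit time is t_i = b_i·n_i / q:
  layer 1 (weathered basalt): t_1 = 8.17 × 0.06 / 1.893 = 0.2590 d
  layer 2 (clean gravel): t_2 = 6.70 × 0.24 / 1.893 = 0.8495 d
  layer 3 (medium sand): t_3 = 11.8 × 0.24 / 1.893 = 1.496 d
Total t = Σ t_i = 2.604 days.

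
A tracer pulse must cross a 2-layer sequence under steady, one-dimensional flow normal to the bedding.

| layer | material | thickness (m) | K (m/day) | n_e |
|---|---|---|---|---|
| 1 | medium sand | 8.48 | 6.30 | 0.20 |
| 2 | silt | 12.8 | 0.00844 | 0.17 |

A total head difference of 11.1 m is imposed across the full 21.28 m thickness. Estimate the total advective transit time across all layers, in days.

529

With flow normal to the layers, continuity requires the same specific discharge q through every layer.
Σ(b_i/K_i) = 8.48/6.30 + 12.8/0.00844 = 1518 d.
q = Δh / Σ(b_i/K_i) = 11.1 / 1518 = 0.007313 m/day.
In each layer the seepage velocity is v_i = q/n_i, so the layer transit time is t_i = b_i·n_i / q:
  layer 1 (medium sand): t_1 = 8.48 × 0.20 / 0.007313 = 231.9 d
  layer 2 (silt): t_2 = 12.8 × 0.17 / 0.007313 = 297.6 d
Total t = Σ t_i = 529.5 days.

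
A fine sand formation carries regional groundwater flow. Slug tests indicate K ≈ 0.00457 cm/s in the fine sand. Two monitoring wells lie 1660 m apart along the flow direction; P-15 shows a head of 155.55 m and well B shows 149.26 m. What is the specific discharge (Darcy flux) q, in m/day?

Convert K: 0.00457 cm/s × 864 = 3.948 m/day.
Hydraulic gradient i = (155.55 − 149.26) / 1660 = 6.29 / 1660 = 0.003789.
Specific discharge q = K · i = 3.948 × 0.003789 = 0.01496 m/day.

0.0150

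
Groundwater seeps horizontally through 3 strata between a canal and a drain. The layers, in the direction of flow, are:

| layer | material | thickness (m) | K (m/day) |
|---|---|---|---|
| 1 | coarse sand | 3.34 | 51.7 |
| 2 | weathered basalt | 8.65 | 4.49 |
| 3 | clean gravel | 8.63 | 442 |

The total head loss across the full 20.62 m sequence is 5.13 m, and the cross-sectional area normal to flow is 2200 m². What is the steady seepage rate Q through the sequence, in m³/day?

Flow is perpendicular to layering, so the layers act in series and the equivalent K is the thickness-weighted harmonic mean.
Total thickness L = 3.34 + 8.65 + 8.63 = 20.62 m.
Σ(b_i/K_i) = 3.34/51.7 + 8.65/4.49 + 8.63/442 = 2.011 d.
K_eq = L / Σ(b_i/K_i) = 20.62 / 2.011 = 10.26 m/day.
Q = K_eq · A · (Δh/L) = 10.26 × 2200 × (5.13/20.62) = 5613 m³/day.

5610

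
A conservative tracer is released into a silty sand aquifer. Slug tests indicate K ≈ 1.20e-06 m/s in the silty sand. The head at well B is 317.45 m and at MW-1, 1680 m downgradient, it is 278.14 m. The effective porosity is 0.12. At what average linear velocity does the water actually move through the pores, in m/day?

0.0202

Convert K: 1.20e-06 m/s × 86400 = 0.1037 m/day.
Hydraulic gradient i = (317.45 − 278.14) / 1680 = 39.31 / 1680 = 0.02340.
Darcy flux q = K · i = 0.1037 × 0.02340 = 0.002426 m/day.
Seepage velocity v = q / n_e = 0.002426 / 0.12 = 0.02022 m/day.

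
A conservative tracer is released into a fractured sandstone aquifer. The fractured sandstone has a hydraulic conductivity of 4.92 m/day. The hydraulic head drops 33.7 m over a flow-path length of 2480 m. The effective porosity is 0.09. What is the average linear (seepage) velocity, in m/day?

0.743

Hydraulic gradient i = Δh / L = 33.7 / 2480 = 0.01359.
Darcy flux q = K · i = 4.920 × 0.01359 = 0.06686 m/day.
Seepage velocity v = q / n_e = 0.06686 / 0.09 = 0.7428 m/day.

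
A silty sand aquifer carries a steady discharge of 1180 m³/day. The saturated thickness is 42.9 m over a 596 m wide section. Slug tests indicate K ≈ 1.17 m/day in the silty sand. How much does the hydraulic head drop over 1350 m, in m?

Cross-sectional area A = 596 × 42.9 = 25568 m².
From Q = K·A·i, i = Q / (K·A) = 1180 / (1.170 × 25568) = 0.03945.
Head loss Δh = i · L = 0.03945 × 1350 = 53.25 m.

53.3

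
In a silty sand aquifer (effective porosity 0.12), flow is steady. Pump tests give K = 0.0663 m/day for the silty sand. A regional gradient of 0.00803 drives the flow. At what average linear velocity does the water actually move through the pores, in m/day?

0.00444

Hydraulic gradient i = 0.00803.
Darcy flux q = K · i = 0.06630 × 0.008030 = 0.0005324 m/day.
Seepage velocity v = q / n_e = 0.0005324 / 0.12 = 0.004437 m/day.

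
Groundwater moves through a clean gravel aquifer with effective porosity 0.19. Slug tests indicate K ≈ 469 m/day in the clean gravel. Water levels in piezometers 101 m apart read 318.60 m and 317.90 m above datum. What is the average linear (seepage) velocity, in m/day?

17.1

Hydraulic gradient i = (318.60 − 317.90) / 101 = 0.7 / 101 = 0.006931.
Darcy flux q = K · i = 469.0 × 0.006931 = 3.250 m/day.
Seepage velocity v = q / n_e = 3.250 / 0.19 = 17.11 m/day.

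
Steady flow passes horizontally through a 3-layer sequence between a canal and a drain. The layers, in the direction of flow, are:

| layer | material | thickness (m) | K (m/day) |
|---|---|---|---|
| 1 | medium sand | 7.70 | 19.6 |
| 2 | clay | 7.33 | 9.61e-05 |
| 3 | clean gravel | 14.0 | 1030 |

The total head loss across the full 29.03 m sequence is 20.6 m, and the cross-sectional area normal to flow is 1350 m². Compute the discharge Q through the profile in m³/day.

0.365

Flow is perpendicular to layering, so the layers act in series and the equivalent K is the thickness-weighted harmonic mean.
Total thickness L = 7.70 + 7.33 + 14.0 = 29.03 m.
Σ(b_i/K_i) = 7.70/19.6 + 7.33/9.61e-05 + 14.0/1030 = 76275 d.
K_eq = L / Σ(b_i/K_i) = 29.03 / 76275 = 0.0003806 m/day.
Q = K_eq · A · (Δh/L) = 0.0003806 × 1350 × (20.6/29.03) = 0.3646 m³/day.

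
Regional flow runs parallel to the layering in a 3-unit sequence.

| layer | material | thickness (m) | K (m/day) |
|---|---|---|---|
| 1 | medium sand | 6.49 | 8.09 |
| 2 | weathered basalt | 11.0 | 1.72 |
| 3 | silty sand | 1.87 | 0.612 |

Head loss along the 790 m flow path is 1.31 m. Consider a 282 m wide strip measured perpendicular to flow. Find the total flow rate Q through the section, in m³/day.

33.9

Flow is parallel to layering, so each bed carries its own Darcy discharge and the transmissivities add.
Σ(K_i·b_i) = 8.09×6.49 + 1.72×11.0 + 0.612×1.87 = 72.57 m²/day.
Hydraulic gradient i = Δh / L = 1.31 / 790 = 0.001658.
Q = Σ(K_i·b_i) · W · i = 72.57 × 282 × 0.001658 = 33.93 m³/day.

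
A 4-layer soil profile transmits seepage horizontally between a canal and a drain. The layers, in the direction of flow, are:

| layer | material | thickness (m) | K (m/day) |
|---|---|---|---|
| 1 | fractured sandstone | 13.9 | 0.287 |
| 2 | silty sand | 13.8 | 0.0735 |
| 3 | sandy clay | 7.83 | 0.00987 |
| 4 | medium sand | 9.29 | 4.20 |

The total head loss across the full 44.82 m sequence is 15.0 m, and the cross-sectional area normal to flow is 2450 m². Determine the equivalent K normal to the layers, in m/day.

0.0434

Flow is perpendicular to layering, so the layers act in series and the equivalent K is the thickness-weighted harmonic mean.
Total thickness L = 13.9 + 13.8 + 7.83 + 9.29 = 44.82 m.
Σ(b_i/K_i) = 13.9/0.287 + 13.8/0.0735 + 7.83/0.00987 + 9.29/4.20 = 1032 d.
K_eq = L / Σ(b_i/K_i) = 44.82 / 1032 = 0.04344 m/day.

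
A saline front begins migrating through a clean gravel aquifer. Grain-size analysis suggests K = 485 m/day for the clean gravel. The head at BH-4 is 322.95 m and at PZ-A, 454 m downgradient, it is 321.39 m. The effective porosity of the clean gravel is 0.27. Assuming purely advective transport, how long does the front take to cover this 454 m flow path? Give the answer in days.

73.6

Hydraulic gradient i = (322.95 − 321.39) / 454 = 1.56 / 454 = 0.003436.
Darcy flux q = K · i = 485.0 × 0.003436 = 1.667 m/day.
Seepage velocity v = q / n_e = 1.667 / 0.27 = 6.172 m/day.
Travel time t = L / v = 454 / 6.172 = 73.55 days.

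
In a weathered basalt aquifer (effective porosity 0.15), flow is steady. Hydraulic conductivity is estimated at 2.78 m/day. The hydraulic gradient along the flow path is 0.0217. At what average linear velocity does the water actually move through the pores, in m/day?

Hydraulic gradient i = 0.0217.
Darcy flux q = K · i = 2.780 × 0.02170 = 0.06033 m/day.
Seepage velocity v = q / n_e = 0.06033 / 0.15 = 0.4022 m/day.

0.402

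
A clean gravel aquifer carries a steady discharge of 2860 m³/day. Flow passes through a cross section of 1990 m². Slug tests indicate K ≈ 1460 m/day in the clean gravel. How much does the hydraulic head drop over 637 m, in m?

0.627

From Q = K·A·i, i = Q / (K·A) = 2860 / (1460 × 1990) = 0.0009844.
Head loss Δh = i · L = 0.0009844 × 637 = 0.6270 m.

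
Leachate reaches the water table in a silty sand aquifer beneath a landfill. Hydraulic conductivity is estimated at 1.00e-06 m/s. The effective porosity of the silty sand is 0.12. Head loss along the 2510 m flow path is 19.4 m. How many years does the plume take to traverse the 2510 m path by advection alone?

1230

Convert K: 1.00e-06 m/s × 86400 = 0.08640 m/day.
Hydraulic gradient i = Δh / L = 19.4 / 2510 = 0.007729.
Darcy flux q = K · i = 0.08640 × 0.007729 = 0.0006678 m/day.
Seepage velocity v = q / n_e = 0.0006678 / 0.12 = 0.005565 m/day.
Travel time t = L / v = 2510 / 0.005565 = 4.510e+05 days = 1235 years.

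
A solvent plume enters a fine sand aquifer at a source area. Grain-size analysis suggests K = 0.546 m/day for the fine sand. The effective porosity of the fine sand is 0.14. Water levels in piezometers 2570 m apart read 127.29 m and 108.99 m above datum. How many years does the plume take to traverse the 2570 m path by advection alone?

Hydraulic gradient i = (127.29 − 108.99) / 2570 = 18.3 / 2570 = 0.007121.
Darcy flux q = K · i = 0.5460 × 0.007121 = 0.003888 m/day.
Seepage velocity v = q / n_e = 0.003888 / 0.14 = 0.02777 m/day.
Travel time t = L / v = 2570 / 0.02777 = 92544 days = 253.4 years.

253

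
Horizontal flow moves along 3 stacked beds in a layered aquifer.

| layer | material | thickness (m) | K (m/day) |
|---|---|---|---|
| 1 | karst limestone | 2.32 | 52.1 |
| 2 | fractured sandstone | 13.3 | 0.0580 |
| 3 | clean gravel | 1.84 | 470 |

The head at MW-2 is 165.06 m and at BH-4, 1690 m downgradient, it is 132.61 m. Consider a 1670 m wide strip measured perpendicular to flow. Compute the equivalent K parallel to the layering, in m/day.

56.5

Flow is parallel to layering, so each bed carries its own Darcy discharge and the transmissivities add.
Σ(K_i·b_i) = 52.1×2.32 + 0.0580×13.3 + 470×1.84 = 986.4 m²/day.
Total thickness b = 17.46 m, so K_eq = Σ(K_i·b_i)/b = 56.50 m/day.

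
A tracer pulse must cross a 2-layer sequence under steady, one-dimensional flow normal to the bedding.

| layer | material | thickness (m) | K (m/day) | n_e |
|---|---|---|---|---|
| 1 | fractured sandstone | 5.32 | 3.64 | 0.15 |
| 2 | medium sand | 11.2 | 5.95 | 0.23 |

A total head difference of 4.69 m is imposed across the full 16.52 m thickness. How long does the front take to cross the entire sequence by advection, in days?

2.41

With flow normal to the layers, continuity requires the same specific discharge q through every layer.
Σ(b_i/K_i) = 5.32/3.64 + 11.2/5.95 = 3.344 d.
q = Δh / Σ(b_i/K_i) = 4.69 / 3.344 = 1.403 m/day.
In each layer the seepage velocity is v_i = q/n_i, so the layer transit time is t_i = b_i·n_i / q:
  layer 1 (fractured sandstone): t_1 = 5.32 × 0.15 / 1.403 = 0.5690 d
  layer 2 (medium sand): t_2 = 11.2 × 0.23 / 1.403 = 1.837 d
Total t = Σ t_i = 2.406 days.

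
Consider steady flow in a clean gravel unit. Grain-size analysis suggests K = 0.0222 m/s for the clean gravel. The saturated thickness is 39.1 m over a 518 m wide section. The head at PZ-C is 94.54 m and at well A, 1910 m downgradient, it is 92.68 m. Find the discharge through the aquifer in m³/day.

37800

Convert K: 0.0222 m/s × 86400 = 1918 m/day.
Cross-sectional area A = 518 × 39.1 = 20254 m².
Hydraulic gradient i = (94.54 − 92.68) / 1910 = 1.86 / 1910 = 0.0009738.
Darcy's law: Q = K · A · i = 1918 × 20254 × 0.0009738 = 37831 m³/day.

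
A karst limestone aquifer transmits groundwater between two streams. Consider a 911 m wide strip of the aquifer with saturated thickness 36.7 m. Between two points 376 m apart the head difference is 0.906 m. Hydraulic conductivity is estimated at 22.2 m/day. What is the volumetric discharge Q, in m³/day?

1790

Cross-sectional area A = 911 × 36.7 = 33434 m².
Hydraulic gradient i = Δh / L = 0.906 / 376 = 0.002410.
Darcy's law: Q = K · A · i = 22.20 × 33434 × 0.002410 = 1788 m³/day.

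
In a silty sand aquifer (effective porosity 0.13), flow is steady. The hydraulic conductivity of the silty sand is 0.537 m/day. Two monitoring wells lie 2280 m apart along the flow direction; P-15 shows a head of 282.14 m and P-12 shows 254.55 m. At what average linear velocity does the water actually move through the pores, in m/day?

0.0500

Hydraulic gradient i = (282.14 − 254.55) / 2280 = 27.59 / 2280 = 0.01210.
Darcy flux q = K · i = 0.5370 × 0.01210 = 0.006498 m/day.
Seepage velocity v = q / n_e = 0.006498 / 0.13 = 0.04999 m/day.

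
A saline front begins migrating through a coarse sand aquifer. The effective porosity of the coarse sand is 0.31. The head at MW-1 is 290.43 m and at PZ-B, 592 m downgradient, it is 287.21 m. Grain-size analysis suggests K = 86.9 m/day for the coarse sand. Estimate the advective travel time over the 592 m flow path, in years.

Hydraulic gradient i = (290.43 − 287.21) / 592 = 3.22 / 592 = 0.005439.
Darcy flux q = K · i = 86.90 × 0.005439 = 0.4727 m/day.
Seepage velocity v = q / n_e = 0.4727 / 0.31 = 1.525 m/day.
Travel time t = L / v = 592 / 1.525 = 388.3 days = 1.063 years.

1.06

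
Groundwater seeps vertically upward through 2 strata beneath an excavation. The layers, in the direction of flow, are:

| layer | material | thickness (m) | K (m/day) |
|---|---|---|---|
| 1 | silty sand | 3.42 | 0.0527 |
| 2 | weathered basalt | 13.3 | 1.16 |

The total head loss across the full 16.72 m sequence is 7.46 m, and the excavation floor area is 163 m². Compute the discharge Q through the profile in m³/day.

15.9

Flow is perpendicular to layering, so the layers act in series and the equivalent K is the thickness-weighted harmonic mean.
Total thickness L = 3.42 + 13.3 = 16.72 m.
Σ(b_i/K_i) = 3.42/0.0527 + 13.3/1.16 = 76.36 d.
K_eq = L / Σ(b_i/K_i) = 16.72 / 76.36 = 0.2190 m/day.
Q = K_eq · A · (Δh/L) = 0.2190 × 163 × (7.46/16.72) = 15.92 m³/day.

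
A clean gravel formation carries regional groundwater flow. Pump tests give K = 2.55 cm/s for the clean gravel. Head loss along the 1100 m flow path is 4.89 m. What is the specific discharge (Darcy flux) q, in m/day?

9.79

Convert K: 2.55 cm/s × 864 = 2203 m/day.
Hydraulic gradient i = Δh / L = 4.89 / 1100 = 0.004445.
Specific discharge q = K · i = 2203 × 0.004445 = 9.794 m/day.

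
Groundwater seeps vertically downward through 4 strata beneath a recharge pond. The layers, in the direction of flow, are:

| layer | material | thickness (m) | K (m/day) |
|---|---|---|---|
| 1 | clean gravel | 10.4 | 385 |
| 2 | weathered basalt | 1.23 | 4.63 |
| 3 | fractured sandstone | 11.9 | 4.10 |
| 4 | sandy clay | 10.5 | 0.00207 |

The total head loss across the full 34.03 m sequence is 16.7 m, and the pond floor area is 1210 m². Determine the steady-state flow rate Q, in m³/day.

3.98

Flow is perpendicular to layering, so the layers act in series and the equivalent K is the thickness-weighted harmonic mean.
Total thickness L = 10.4 + 1.23 + 11.9 + 10.5 = 34.03 m.
Σ(b_i/K_i) = 10.4/385 + 1.23/4.63 + 11.9/4.10 + 10.5/0.00207 = 5076 d.
K_eq = L / Σ(b_i/K_i) = 34.03 / 5076 = 0.006705 m/day.
Q = K_eq · A · (Δh/L) = 0.006705 × 1210 × (16.7/34.03) = 3.981 m³/day.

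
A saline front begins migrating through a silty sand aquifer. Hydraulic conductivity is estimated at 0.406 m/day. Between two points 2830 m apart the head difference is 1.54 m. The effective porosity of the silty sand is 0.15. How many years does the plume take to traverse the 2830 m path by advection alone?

Hydraulic gradient i = Δh / L = 1.54 / 2830 = 0.0005442.
Darcy flux q = K · i = 0.4060 × 0.0005442 = 0.0002209 m/day.
Seepage velocity v = q / n_e = 0.0002209 / 0.15 = 0.001473 m/day.
Travel time t = L / v = 2830 / 0.001473 = 1.921e+06 days = 5261 years.

5260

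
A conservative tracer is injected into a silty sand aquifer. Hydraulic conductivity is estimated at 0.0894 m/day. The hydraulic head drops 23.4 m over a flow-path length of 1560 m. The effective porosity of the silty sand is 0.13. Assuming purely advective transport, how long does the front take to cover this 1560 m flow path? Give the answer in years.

Hydraulic gradient i = Δh / L = 23.4 / 1560 = 0.01500.
Darcy flux q = K · i = 0.08940 × 0.01500 = 0.001341 m/day.
Seepage velocity v = q / n_e = 0.001341 / 0.13 = 0.01032 m/day.
Travel time t = L / v = 1560 / 0.01032 = 1.512e+05 days = 414.0 years.

414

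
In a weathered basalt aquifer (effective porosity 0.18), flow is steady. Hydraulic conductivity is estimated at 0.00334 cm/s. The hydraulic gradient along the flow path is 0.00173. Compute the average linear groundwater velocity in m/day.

0.0277

Convert K: 0.00334 cm/s × 864 = 2.886 m/day.
Hydraulic gradient i = 0.00173.
Darcy flux q = K · i = 2.886 × 0.001730 = 0.004992 m/day.
Seepage velocity v = q / n_e = 0.004992 / 0.18 = 0.02774 m/day.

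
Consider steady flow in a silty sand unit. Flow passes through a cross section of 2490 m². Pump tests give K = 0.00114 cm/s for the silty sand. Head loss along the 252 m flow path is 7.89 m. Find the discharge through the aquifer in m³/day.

76.8

Convert K: 0.00114 cm/s × 864 = 0.9850 m/day.
Hydraulic gradient i = Δh / L = 7.89 / 252 = 0.03131.
Darcy's law: Q = K · A · i = 0.9850 × 2490 × 0.03131 = 76.79 m³/day.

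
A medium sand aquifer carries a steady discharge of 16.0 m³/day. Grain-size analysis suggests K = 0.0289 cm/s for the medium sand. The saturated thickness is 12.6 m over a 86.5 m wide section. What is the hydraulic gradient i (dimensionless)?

0.000588

Convert K: 0.0289 cm/s × 864 = 24.97 m/day.
Cross-sectional area A = 86.5 × 12.6 = 1090 m².
From Q = K·A·i, i = Q / (K·A) = 16.0 / (24.97 × 1090) = 0.0005879.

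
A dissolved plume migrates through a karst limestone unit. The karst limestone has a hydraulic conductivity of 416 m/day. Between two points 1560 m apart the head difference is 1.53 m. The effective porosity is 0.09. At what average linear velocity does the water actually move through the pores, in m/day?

Hydraulic gradient i = Δh / L = 1.53 / 1560 = 0.0009808.
Darcy flux q = K · i = 416.0 × 0.0009808 = 0.4080 m/day.
Seepage velocity v = q / n_e = 0.4080 / 0.09 = 4.533 m/day.

4.53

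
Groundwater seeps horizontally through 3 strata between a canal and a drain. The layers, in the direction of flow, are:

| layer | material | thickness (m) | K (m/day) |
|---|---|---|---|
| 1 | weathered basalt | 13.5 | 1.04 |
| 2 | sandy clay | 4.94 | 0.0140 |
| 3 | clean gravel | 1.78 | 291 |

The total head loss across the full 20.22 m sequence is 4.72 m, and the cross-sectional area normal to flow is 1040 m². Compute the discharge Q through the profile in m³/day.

Flow is perpendicular to layering, so the layers act in series and the equivalent K is the thickness-weighted harmonic mean.
Total thickness L = 13.5 + 4.94 + 1.78 = 20.22 m.
Σ(b_i/K_i) = 13.5/1.04 + 4.94/0.0140 + 1.78/291 = 365.8 d.
K_eq = L / Σ(b_i/K_i) = 20.22 / 365.8 = 0.05527 m/day.
Q = K_eq · A · (Δh/L) = 0.05527 × 1040 × (4.72/20.22) = 13.42 m³/day.

13.4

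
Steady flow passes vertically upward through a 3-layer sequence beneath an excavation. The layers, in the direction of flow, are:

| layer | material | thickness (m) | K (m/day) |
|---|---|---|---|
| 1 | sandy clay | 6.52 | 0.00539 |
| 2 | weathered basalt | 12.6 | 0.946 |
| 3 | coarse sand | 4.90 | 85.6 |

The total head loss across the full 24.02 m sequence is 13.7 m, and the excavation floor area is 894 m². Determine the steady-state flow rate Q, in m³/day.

10.0

Flow is perpendicular to layering, so the layers act in series and the equivalent K is the thickness-weighted harmonic mean.
Total thickness L = 6.52 + 12.6 + 4.90 = 24.02 m.
Σ(b_i/K_i) = 6.52/0.00539 + 12.6/0.946 + 4.90/85.6 = 1223 d.
K_eq = L / Σ(b_i/K_i) = 24.02 / 1223 = 0.01964 m/day.
Q = K_eq · A · (Δh/L) = 0.01964 × 894 × (13.7/24.02) = 10.01 m³/day.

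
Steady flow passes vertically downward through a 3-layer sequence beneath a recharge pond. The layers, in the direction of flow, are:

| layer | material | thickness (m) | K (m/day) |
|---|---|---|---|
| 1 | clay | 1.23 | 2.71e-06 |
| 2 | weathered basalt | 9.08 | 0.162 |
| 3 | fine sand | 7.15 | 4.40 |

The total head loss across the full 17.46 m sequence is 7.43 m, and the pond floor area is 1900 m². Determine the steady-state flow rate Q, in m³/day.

0.0311

Flow is perpendicular to layering, so the layers act in series and the equivalent K is the thickness-weighted harmonic mean.
Total thickness L = 1.23 + 9.08 + 7.15 = 17.46 m.
Σ(b_i/K_i) = 1.23/2.71e-06 + 9.08/0.162 + 7.15/4.40 = 4.539e+05 d.
K_eq = L / Σ(b_i/K_i) = 17.46 / 4.539e+05 = 3.846e-05 m/day.
Q = K_eq · A · (Δh/L) = 3.846e-05 × 1900 × (7.43/17.46) = 0.03110 m³/day.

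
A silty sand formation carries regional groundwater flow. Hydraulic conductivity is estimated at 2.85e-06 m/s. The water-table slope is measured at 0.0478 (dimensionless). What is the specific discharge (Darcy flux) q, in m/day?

0.0118

Convert K: 2.85e-06 m/s × 86400 = 0.2462 m/day.
Hydraulic gradient i = 0.0478.
Specific discharge q = K · i = 0.2462 × 0.04780 = 0.01177 m/day.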